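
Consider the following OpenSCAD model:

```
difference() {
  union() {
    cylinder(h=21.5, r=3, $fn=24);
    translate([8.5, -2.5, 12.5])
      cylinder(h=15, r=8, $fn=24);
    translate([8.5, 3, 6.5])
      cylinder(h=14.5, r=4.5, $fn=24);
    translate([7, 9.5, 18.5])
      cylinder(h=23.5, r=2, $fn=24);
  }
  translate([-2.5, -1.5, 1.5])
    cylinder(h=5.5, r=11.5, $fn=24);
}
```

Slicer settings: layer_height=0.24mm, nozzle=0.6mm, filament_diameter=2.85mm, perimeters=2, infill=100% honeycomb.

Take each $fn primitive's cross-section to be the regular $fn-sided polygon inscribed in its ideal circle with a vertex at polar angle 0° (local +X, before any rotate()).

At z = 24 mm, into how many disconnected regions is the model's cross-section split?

At z = 24 mm: the cylinder is absent (z outside [0, 21.5]); the r=8 cylinder at (8.5, -2.5) contributes a regular 24-gon of circumradius 8; the cylinder at (8.5, 3) does not reach this height (z outside [6.5, 21]); the r=2 cylinder at (7, 9.5) contributes a regular 24-gon of circumradius 2; Taking the union: the 2 present regions are separate (no shared area or edge), so areas and boundary lengths simply add and each stays a separate island — 2 connected regions; the cylinder at (-2.5, -1.5) is not intersected at this z (z outside [1.5, 7]); Subtracting the remaining from the first: none of the subtracted shapes is present at this height, so the result so far is unchanged — 2 connected regions. The result has 2 disconnected regions.

2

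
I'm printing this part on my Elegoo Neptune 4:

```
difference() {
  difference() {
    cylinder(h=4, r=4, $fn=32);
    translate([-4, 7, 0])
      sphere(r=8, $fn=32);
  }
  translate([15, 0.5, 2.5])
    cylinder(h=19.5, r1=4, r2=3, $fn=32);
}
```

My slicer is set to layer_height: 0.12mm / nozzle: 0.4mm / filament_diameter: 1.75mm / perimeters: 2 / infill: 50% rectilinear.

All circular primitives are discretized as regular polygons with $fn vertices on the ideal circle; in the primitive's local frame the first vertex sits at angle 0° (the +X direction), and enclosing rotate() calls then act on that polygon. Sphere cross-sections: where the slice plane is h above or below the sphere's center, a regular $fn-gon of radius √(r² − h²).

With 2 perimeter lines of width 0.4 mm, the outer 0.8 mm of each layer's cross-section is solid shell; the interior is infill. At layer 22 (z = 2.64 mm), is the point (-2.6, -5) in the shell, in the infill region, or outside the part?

outside

At z = 2.64 mm: the r=4 cylinder contributes a regular 32-gon of circumradius 4; the r=8 sphere at (-4, 7) contributes a regular 32-gon of circumradius √(8²−2.64²) = 7.552; Subtracting the remaining from the first: starting from the r=4 cylinder, the r=8 sphere at (-4, 7) partially overlaps it — only the 18.11 mm² overlap (of its 178.02 mm²) is removed, clipping the outline — 1 connected region; the cone at (15, 0.5) (r1=4→r2=3) has section circumradius 3.993 here — a regular 32-gon; Taking the first minus the rest: starting from that combined region, the cone at (15, 0.5) misses the remaining region (no effect) — 1 connected region. Overall, the cross-section is a single solid region. The nearest boundary edge runs (-1.53, -3.70)→(-2.22, -3.33); distance from the point to it = 1.65 mm. The point is not inside any of the regions above, so it lies outside the cross-section (1.65 mm from the nearest boundary).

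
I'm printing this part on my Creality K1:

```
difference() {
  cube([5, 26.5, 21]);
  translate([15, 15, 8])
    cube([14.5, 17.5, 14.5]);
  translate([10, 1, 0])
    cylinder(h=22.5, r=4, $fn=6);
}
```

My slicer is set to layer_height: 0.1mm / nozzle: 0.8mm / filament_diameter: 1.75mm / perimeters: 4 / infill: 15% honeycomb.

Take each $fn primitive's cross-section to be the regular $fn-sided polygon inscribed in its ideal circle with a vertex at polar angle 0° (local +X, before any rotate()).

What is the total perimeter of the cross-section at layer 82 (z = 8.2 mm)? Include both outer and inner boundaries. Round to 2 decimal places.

63.00 mm

At z = 8.2 mm: the cube is present — its section is the full 5×26.5 rectangle (perimeter 63.00 mm); the cube at (15, 15) (footprint 14.5×17.5) is included at this height (perimeter 64.00 mm); the cylinder at (10, 1): section is a regular 6-gon, circumradius r=4 (perimeter = 2·6·4.000·sin(180°/6) = 24.00 mm); Subtracting the remaining from the first: starting from the 5×26.5 cube, the 14.5×17.5 cube at (15, 15) misses the remaining region (no effect); the r=4 cylinder at (10, 1) misses the remaining region (no effect) — boundary = 63.00 mm. Overall, the cross-section is a single solid region. Total boundary length (outer) = 63.00 mm.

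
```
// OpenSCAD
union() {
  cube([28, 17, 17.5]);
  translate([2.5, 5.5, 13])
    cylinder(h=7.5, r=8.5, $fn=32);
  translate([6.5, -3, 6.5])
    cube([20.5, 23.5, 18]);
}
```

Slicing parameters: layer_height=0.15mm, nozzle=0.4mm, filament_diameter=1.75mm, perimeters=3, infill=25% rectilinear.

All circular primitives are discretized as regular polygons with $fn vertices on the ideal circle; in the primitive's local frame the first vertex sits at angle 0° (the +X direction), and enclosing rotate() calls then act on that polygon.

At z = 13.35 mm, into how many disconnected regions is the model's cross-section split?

At z = 13.35 mm: the cube is present — its section is the full 28×17 rectangle; the cylinder at (2.5, 5.5): section is a regular 32-gon, circumradius r=8.5; the cube at (6.5, -3) (footprint 20.5×23.5) is included at this height; Combining (union): the regions partially overlap (shared area 485.30 mm²), so overlapping operands fuse into one piece — 1 connected region. The result has 1 disconnected region.

1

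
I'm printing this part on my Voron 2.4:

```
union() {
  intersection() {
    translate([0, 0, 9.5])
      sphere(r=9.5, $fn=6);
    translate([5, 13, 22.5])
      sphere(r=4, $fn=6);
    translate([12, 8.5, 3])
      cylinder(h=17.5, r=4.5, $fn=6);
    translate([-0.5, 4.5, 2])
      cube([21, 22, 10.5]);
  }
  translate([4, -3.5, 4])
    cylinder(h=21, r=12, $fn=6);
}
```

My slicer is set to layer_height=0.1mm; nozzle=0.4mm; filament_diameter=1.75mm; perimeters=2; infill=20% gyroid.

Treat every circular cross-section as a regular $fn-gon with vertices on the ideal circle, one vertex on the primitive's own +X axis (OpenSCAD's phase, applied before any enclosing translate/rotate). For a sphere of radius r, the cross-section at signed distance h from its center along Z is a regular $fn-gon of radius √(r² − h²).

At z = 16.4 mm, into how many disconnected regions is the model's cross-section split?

1

At z = 16.4 mm: the r=9.5 sphere contributes a regular 6-gon of circumradius √(9.5²−6.9²) = 6.530; the sphere at (5, 13) is absent (|z−center|=6.100 > r=4); the r=4.5 cylinder at (12, 8.5) contributes a regular 6-gon of circumradius 4.5; the cube at (-0.5, 4.5) is absent (z outside [2, 12.5]); After intersecting: at least one operand is absent at this height, so nothing remains; the r=12 cylinder at (4, -3.5) gives a regular 6-gon of circumradius 12 (constant along its height); Taking the union: only the r=12 cylinder at (4, -3.5) is present, so the union is just that shape — 1 connected region. The result has 1 disconnected region.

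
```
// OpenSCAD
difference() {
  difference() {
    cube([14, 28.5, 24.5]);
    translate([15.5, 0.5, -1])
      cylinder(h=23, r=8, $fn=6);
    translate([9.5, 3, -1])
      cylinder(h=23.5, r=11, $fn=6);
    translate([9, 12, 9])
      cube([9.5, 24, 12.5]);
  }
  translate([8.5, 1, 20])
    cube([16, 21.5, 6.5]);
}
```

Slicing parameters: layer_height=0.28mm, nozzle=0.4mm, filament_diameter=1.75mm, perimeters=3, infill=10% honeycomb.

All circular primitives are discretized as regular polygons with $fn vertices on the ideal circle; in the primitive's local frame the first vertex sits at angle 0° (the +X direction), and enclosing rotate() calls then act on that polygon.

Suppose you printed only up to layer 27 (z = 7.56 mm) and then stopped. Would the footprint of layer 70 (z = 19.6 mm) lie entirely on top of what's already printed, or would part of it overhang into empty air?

Compare the two slices. At z = 7.56: the cube is present — its section is the full 14×28.5 rectangle (area 399.00 mm²); the r=8 cylinder at (15.5, 0.5) gives a regular 6-gon of circumradius 8 (constant along its height) (area = (6/2)·8.000²·sin(360°/6) = 166.28 mm²); the r=11 cylinder at (9.5, 3) gives a regular 6-gon of circumradius 11 (constant along its height) (area = (6/2)·11.000²·sin(360°/6) = 314.37 mm²); the cube at (9, 12) does not reach this height (z outside [9, 21.5]); Subtracting the remaining from the first: starting from the 14×28.5 cube (399.00 mm²), the r=8 cylinder at (15.5, 0.5) partially overlaps it — only the 34.35 mm² overlap (of its 166.28 mm²) is removed, clipping the outline; the r=11 cylinder at (9.5, 3) partially overlaps it — only the 127.11 mm² overlap (of its 314.37 mm²) is removed, clipping the outline — area = 237.54 mm²; the cube at (8.5, 1) is not intersected at this z (z outside [20, 26.5]); After the difference (first − rest): none of the subtracted shapes is present at this height, so that combined region is unchanged — area = 237.54 mm². At z = 19.6: the cube (footprint 14×28.5) is included at this height (area 399.00 mm²); the cylinder at (15.5, 0.5): section is a regular 6-gon, circumradius r=8 (area = (6/2)·8.000²·sin(360°/6) = 166.28 mm²); the cylinder at (9.5, 3): section is a regular 6-gon, circumradius r=11 (area = (6/2)·11.000²·sin(360°/6) = 314.37 mm²); the 9.5×24 cube at (9, 12) contributes its full rectangle (area 228.00 mm²); Taking the first minus the rest: starting from the 14×28.5 cube (399.00 mm²), the r=8 cylinder at (15.5, 0.5) partially overlaps it — only the 34.35 mm² overlap (of its 166.28 mm²) is removed, clipping the outline; the r=11 cylinder at (9.5, 3) partially overlaps it — only the 127.11 mm² overlap (of its 314.37 mm²) is removed, clipping the outline; the 9.5×24 cube at (9, 12) partially overlaps it — only the 79.87 mm² overlap (of its 228.00 mm²) is removed, clipping the outline — area = 157.67 mm²; the cube at (8.5, 1) does not reach this height (z outside [20, 26.5]); After the difference (first − rest): none of the subtracted shapes is present at this height, so that combined region is unchanged — area = 157.67 mm². Checking containment: the cross-section at z = 19.6 is a subset of the cross-section at z = 7.56.

entirely on top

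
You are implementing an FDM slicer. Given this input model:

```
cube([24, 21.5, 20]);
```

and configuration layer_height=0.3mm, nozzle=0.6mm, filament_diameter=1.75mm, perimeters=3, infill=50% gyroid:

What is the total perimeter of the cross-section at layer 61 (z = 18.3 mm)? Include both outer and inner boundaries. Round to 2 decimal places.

At z = 18.3 mm: the cube (footprint 24×21.5) is included at this height (perimeter 91.00 mm). Overall, the cross-section is a single solid region. Total boundary length (outer) = 91.00 mm.

91.00 mm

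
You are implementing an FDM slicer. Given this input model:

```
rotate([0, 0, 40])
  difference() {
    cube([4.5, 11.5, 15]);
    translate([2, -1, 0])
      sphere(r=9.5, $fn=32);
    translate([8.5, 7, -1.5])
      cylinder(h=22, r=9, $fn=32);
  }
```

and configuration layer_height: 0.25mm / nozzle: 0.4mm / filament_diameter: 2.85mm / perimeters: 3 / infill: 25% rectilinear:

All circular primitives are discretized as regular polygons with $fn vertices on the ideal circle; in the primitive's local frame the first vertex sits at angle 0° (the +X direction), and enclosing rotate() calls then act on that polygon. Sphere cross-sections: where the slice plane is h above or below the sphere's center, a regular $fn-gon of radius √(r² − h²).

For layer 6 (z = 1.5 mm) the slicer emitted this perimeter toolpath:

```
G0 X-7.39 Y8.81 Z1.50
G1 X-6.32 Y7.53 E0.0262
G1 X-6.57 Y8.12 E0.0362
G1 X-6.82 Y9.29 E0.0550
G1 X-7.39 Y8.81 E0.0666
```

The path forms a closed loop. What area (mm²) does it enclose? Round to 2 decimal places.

0.55 mm²

Apply the shoelace formula to the sequence of (X, Y) vertices; enclosed area = 0.55 mm².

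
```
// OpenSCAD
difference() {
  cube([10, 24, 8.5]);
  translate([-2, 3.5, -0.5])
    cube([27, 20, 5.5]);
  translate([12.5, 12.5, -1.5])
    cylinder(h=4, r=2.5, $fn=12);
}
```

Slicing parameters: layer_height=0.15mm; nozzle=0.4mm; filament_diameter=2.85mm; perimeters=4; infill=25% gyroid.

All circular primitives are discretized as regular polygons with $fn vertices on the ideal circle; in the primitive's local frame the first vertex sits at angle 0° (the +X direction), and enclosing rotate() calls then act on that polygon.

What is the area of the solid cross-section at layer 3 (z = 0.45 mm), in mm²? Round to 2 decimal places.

40.00 mm²

At z = 0.45 mm: the cube is present — its section is the full 10×24 rectangle (area 240.00 mm²); the 27×20 cube at (-2, 3.5) contributes its full rectangle (area 540.00 mm²); the cylinder at (12.5, 12.5): section is a regular 12-gon, circumradius r=2.5 (area = (12/2)·2.500²·sin(360°/12) = 18.75 mm²); After the difference (first − rest): starting from the 10×24 cube (240.00 mm²), the 27×20 cube at (-2, 3.5) partially overlaps it — only the 200.00 mm² overlap (of its 540.00 mm²) is removed, clipping the outline; the r=2.5 cylinder at (12.5, 12.5) misses the remaining region (no effect) — area = 40.00 mm². Overall, the cross-section has 2 separate islands. Net area = 40.00 mm².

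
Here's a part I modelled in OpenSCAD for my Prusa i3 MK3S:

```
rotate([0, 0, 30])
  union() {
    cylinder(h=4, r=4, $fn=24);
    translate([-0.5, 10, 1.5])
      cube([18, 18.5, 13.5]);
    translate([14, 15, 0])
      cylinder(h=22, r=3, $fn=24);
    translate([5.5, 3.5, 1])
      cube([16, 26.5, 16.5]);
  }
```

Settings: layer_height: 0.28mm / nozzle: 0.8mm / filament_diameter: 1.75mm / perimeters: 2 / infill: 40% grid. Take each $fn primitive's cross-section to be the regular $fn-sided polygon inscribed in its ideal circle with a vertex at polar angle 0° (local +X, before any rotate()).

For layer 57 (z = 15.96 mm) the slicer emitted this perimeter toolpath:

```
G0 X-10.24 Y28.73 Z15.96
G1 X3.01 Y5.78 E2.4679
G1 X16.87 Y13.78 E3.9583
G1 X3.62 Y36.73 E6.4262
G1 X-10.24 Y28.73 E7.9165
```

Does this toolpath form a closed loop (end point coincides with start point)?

yes

Start point (G0): (-10.24, 28.73). End point (last G1): the path returns to the start — closed.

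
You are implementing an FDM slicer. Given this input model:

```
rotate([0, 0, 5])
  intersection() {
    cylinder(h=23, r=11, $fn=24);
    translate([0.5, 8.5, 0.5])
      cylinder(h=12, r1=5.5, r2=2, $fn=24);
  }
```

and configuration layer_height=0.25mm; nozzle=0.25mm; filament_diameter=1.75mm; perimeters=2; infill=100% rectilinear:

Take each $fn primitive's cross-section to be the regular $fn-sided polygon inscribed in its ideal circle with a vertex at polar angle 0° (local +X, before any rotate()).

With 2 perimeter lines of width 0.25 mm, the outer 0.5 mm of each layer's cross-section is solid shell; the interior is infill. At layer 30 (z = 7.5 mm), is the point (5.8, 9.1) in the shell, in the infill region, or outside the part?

At z = 7.5 mm: the cylinder: section is a regular 24-gon, circumradius r=11; the cone at (0.5, 8.5): at t=0.583 of its height the radius interpolates to r₁+(r₂−r₁)t = 3.458, giving a regular 24-gon of that circumradius; Keeping only the common overlap: the cone at (0.5, 8.5) partially overlaps the r=11 cylinder; clipping to the common part keeps 33.19 mm² — 1 connected region; (whole slice rotated 5° about Z — lengths, areas and connectivity unchanged). Overall, the cross-section is a single solid region. Undo the 5° rotation: the query point maps to (6.571, 8.560) in the un-rotated model frame. The nearest boundary edge runs (3.84, 9.40)→(3.96, 8.50); distance from the point to it = 2.61 mm. The point is not inside any of the regions above, so it lies outside the cross-section (2.61 mm from the nearest boundary).

outside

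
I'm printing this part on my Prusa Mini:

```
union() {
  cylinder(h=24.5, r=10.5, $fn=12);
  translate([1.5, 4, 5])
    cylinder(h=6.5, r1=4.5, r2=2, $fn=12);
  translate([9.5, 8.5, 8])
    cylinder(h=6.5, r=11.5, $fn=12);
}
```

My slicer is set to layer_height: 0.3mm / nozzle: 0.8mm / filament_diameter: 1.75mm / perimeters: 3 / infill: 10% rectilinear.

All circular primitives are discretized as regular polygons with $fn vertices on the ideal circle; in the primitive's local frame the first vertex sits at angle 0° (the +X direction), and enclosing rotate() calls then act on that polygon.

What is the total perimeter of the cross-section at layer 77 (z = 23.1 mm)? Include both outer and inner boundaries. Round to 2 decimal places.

At z = 23.1 mm: the r=10.5 cylinder gives a regular 12-gon of circumradius 10.5 (constant along its height) (perimeter = 2·12·10.500·sin(180°/12) = 65.22 mm); the cone at (1.5, 4) is not intersected at this z (z outside [5, 11.5]); the cylinder at (9.5, 8.5) does not reach this height (z outside [8, 14.5]); Combining (union): only the r=10.5 cylinder is present, so the union is just that shape — boundary = 65.22 mm. Overall, the cross-section is a single solid region. Total boundary length (outer) = 65.22 mm.

65.22 mm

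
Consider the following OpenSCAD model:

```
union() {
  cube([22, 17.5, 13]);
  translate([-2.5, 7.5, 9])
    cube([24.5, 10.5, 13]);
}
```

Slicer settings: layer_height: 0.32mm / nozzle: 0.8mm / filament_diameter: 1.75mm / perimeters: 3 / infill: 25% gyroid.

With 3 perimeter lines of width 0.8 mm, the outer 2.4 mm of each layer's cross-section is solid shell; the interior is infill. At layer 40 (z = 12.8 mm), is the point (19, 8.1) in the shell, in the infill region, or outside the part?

At z = 12.8 mm: the cube (footprint 22×17.5) is included at this height; the 24.5×10.5 cube at (-2.5, 7.5) contributes its full rectangle; Taking the union: the regions partially overlap (shared area 220.00 mm²), so overlapping operands fuse into one piece — 1 connected region. Overall, the cross-section is a single solid region. The nearest boundary edge runs (22.00, 17.50)→(22.00, 7.50); distance from the point to it = 3.00 mm. The point is inside the cross-section and 3.00 mm from the nearest boundary — more than the 2.4 mm shell width (3 × 0.8), so it's in the infill interior.

infill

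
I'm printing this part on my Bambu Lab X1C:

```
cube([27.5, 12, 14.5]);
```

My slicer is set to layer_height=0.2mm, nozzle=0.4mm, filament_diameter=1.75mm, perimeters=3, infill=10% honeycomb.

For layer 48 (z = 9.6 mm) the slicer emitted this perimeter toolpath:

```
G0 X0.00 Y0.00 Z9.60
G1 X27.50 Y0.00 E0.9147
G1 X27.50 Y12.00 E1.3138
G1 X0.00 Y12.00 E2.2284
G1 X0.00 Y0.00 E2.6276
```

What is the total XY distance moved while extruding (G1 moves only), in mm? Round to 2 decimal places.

Sum the Euclidean lengths of each G1 segment: total = 79.00 mm.

79.00 mm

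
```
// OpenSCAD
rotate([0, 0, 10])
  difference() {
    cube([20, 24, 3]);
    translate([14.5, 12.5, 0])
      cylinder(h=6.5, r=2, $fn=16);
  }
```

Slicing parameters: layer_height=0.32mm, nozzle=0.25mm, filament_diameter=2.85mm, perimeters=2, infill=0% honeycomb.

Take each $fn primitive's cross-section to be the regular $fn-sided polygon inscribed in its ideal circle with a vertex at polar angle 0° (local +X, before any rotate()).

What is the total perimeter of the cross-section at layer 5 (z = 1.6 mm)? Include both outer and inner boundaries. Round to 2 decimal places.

100.49 mm

At z = 1.6 mm: the cube (footprint 20×24) is included at this height (perimeter 88.00 mm); the cylinder at (14.5, 12.5): section is a regular 16-gon, circumradius r=2 (perimeter = 2·16·2.000·sin(180°/16) = 12.49 mm); Subtracting the remaining from the first: starting from the 20×24 cube, the r=2 cylinder at (14.5, 12.5) lies wholly inside it (removes its full 12.25 mm² and its 12.49 mm outline becomes a hole wall) — boundary (outer + 1 inner loop) = 100.49 mm; (rotated 10° about Z; rotation is an isometry so areas/perimeters/island counts are preserved). Overall, the cross-section is one region with 1 hole. Total boundary length (outer + inner) = 100.49 mm.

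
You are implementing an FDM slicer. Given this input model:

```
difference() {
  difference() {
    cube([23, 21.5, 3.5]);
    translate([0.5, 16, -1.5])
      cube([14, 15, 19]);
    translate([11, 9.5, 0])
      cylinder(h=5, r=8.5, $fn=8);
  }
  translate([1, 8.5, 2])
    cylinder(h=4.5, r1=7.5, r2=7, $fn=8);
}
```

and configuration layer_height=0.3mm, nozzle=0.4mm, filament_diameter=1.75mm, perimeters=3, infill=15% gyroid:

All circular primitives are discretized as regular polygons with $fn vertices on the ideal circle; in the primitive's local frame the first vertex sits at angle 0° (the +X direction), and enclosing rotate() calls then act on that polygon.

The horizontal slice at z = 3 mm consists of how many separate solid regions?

2

At z = 3 mm: the cube is present — its section is the full 23×21.5 rectangle; the cube at (0.5, 16) is present — its section is the full 14×15 rectangle; the r=8.5 cylinder at (11, 9.5) gives a regular 8-gon of circumradius 8.5 (constant along its height); Subtracting the remaining from the first: starting from the 23×21.5 cube, the 14×15 cube at (0.5, 16) partially overlaps it — only the 77.00 mm² overlap (of its 210.00 mm²) is removed, clipping the outline; the r=8.5 cylinder at (11, 9.5) partially overlaps it — only the 195.06 mm² overlap (of its 204.35 mm²) is removed, clipping the outline — 1 connected region; the cone at (1, 8.5): at t=0.222 of its height the radius interpolates to r₁+(r₂−r₁)t = 7.389, giving a regular 8-gon of that circumradius; Taking the first minus the rest: starting from the result so far, the cone at (1, 8.5) partially overlaps it — only the 52.37 mm² overlap (of its 154.42 mm²) is removed, clipping the outline — 2 connected regions. The result has 2 disconnected regions.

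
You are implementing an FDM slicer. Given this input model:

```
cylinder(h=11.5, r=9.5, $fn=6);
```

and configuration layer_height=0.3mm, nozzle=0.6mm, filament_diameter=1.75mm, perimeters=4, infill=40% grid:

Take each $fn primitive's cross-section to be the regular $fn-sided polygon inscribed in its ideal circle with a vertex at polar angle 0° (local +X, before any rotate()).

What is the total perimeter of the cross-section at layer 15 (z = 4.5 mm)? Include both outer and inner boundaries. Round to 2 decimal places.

At z = 4.5 mm: the r=9.5 cylinder gives a regular 6-gon of circumradius 9.5 (constant along its height) (perimeter = 2·6·9.500·sin(180°/6) = 57.00 mm). Overall, the cross-section is a single solid region. Total boundary length (outer) = 57.00 mm.

57.00 mm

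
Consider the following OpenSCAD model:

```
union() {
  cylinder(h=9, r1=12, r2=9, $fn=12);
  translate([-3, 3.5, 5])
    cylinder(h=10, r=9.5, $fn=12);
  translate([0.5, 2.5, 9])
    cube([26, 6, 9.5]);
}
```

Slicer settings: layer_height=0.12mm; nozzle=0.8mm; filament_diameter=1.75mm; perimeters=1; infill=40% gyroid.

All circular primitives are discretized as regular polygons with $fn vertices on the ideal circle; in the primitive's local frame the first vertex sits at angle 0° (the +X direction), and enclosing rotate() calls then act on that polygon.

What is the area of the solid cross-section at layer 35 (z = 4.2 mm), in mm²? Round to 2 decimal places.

337.08 mm²

At z = 4.2 mm: the cone contributes a regular 12-gon of circumradius 10.600 (interpolated between r1=12 and r2=9 at t=0.467) (area = (12/2)·10.600²·sin(360°/12) = 337.08 mm²); the cylinder at (-3, 3.5) does not reach this height (z outside [5, 15]); the cube at (0.5, 2.5) is not intersected at this z (z outside [9, 18.5]); Merging all regions: only the cone is present, so the union is just that shape — area = 337.08 mm². Overall, the cross-section is a single solid region. Net area = 337.08 mm².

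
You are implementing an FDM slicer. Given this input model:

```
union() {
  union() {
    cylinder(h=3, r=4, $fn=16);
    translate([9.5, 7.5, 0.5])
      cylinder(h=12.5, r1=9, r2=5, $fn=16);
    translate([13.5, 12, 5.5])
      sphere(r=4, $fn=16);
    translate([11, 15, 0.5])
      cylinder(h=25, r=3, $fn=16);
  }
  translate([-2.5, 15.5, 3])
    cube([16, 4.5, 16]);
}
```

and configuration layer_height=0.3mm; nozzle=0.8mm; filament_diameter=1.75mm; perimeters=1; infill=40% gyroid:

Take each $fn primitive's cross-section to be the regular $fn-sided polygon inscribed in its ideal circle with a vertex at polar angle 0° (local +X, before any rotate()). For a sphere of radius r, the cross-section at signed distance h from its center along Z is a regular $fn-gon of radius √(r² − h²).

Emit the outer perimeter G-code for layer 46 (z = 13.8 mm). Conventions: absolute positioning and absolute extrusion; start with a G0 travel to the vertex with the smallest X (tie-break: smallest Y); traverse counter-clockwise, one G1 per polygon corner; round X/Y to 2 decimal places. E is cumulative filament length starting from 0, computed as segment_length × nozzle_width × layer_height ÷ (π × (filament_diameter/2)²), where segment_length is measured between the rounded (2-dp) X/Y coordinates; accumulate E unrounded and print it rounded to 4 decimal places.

At z = 13.8 mm: the cylinder does not reach this height (z outside [0, 3]); the cone at (9.5, 7.5) does not reach this height (z outside [0.5, 13]); the sphere at (13.5, 12) does not reach this height (|z−center|=8.300 > r=4); the cylinder at (11, 15): section is a regular 16-gon, circumradius r=3; Combining (union): only the r=3 cylinder at (11, 15) is present, so the union is just that shape — 1 connected region; the cube at (-2.5, 15.5) is present — its section is the full 16×4.5 rectangle; Merging all regions: the regions partially overlap (shared area 10.55 mm²), so overlapping operands fuse into one piece — 1 connected region. The outline is a single polygon with 15 vertices. Extrusion per mm of travel: 0.8 × 0.3 / (π × 0.875²) = 0.099780. Accumulating E over each segment gives final E = 4.5976.

G0 X-2.50 Y15.50 Z13.80
G1 X8.10 Y15.50 E1.0577
G1 X8.00 Y15.00 E1.1086
G1 X8.23 Y13.85 E1.2256
G1 X8.88 Y12.88 E1.3421
G1 X9.85 Y12.23 E1.4586
G1 X11.00 Y12.00 E1.5756
G1 X12.15 Y12.23 E1.6926
G1 X13.12 Y12.88 E1.8091
G1 X13.77 Y13.85 E1.9256
G1 X14.00 Y15.00 E2.0427
G1 X13.77 Y16.15 E2.1597
G1 X13.50 Y16.55 E2.2078
G1 X13.50 Y20.00 E2.5521
G1 X-2.50 Y20.00 E4.1486
G1 X-2.50 Y15.50 E4.5976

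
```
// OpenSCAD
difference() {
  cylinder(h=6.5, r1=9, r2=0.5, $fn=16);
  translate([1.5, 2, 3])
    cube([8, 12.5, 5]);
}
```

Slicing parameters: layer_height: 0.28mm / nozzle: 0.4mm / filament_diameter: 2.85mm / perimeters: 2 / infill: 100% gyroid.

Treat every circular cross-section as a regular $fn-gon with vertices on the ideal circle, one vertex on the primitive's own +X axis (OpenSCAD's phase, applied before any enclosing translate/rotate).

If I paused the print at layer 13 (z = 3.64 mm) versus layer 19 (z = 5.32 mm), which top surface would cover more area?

Layer 13 (z = 3.64): the cone (r1=9→r2=0.5) has section circumradius 4.240 here — a regular 16-gon (area = (16/2)·4.240²·sin(360°/16) = 55.04 mm²); the cube at (1.5, 2) is present — its section is the full 8×12.5 rectangle (area 100.00 mm²); Taking the first minus the rest: starting from the cone (55.04 mm²), the 8×12.5 cube at (1.5, 2) partially overlaps it — only the 2.57 mm² overlap (of its 100.00 mm²) is removed, clipping the outline — area = 52.46 mm². So its area = 52.46 mm². Layer 19 (z = 5.32): the cone (r1=9→r2=0.5) has section circumradius 2.043 here — a regular 16-gon (area = (16/2)·2.043²·sin(360°/16) = 12.78 mm²); the 8×12.5 cube at (1.5, 2) contributes its full rectangle (area 100.00 mm²); Taking the first minus the rest: starting from the cone (12.78 mm²), the 8×12.5 cube at (1.5, 2) misses the remaining region (no effect) — area = 12.78 mm². So its area = 12.78 mm². Layer 13 is larger (52.46 vs 12.78 mm²).

layer 13 (z = 3.64 mm)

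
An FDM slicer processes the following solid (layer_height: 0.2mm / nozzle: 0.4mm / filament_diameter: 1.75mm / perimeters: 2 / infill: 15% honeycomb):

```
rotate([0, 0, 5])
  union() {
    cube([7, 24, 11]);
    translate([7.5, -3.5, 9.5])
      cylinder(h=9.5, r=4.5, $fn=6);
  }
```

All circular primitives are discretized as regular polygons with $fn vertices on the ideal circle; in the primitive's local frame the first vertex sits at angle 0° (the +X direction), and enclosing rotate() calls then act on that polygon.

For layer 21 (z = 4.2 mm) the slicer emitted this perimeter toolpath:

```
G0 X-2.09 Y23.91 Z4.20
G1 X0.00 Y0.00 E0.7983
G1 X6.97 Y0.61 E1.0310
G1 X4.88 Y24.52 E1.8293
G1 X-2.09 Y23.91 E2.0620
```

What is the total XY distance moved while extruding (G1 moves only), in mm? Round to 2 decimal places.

Sum the Euclidean lengths of each G1 segment: total = 62.00 mm.

62.00 mm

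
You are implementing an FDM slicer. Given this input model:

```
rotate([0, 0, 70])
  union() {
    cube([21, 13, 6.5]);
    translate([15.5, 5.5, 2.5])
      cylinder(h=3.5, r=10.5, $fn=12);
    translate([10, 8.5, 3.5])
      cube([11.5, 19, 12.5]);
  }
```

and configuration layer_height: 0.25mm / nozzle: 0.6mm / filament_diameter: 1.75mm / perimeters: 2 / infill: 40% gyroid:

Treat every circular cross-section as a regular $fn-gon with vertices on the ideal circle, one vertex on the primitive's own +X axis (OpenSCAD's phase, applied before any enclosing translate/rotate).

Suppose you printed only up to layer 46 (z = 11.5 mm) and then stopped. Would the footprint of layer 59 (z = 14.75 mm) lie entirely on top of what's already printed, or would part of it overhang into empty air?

Compare the two slices. At z = 11.5: the cube is absent (z outside [0, 6.5]); the cylinder at (15.5, 5.5) is absent (z outside [2.5, 6]); the 11.5×19 cube at (10, 8.5) contributes its full rectangle (area 218.50 mm²); Combining (union): only the 11.5×19 cube at (10, 8.5) is present, so the union is just that shape — area = 218.50 mm²; (whole slice rotated 70° about Z — lengths, areas and connectivity unchanged). At z = 14.75: the cube is absent (z outside [0, 6.5]); the cylinder at (15.5, 5.5) is not intersected at this z (z outside [2.5, 6]); the cube at (10, 8.5) is present — its section is the full 11.5×19 rectangle (area 218.50 mm²); Combining (union): only the 11.5×19 cube at (10, 8.5) is present, so the union is just that shape — area = 218.50 mm²; (rotated 70° about Z; rotation is an isometry so areas/perimeters/island counts are preserved). Checking containment: the cross-section at z = 14.75 is a subset of the cross-section at z = 11.5.

entirely on top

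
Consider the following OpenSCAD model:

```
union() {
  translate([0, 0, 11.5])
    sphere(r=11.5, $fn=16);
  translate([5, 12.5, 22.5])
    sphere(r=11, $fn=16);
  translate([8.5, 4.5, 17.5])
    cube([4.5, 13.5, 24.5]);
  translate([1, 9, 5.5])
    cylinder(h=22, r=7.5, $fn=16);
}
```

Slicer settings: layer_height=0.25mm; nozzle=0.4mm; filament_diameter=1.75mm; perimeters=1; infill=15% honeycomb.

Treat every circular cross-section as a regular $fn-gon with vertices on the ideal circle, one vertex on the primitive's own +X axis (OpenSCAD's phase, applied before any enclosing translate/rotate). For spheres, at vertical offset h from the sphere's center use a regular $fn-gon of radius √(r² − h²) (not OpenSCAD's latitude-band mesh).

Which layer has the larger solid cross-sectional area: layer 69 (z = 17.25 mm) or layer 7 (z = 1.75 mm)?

layer 69 (z = 17.25 mm)

Layer 69 (z = 17.25): the sphere: section is a regular 16-gon, circumradius = √(r²−h²) = √(11.5²−5.75²) = 9.959 (area = (16/2)·9.959²·sin(360°/16) = 303.66 mm²); the r=11 sphere at (5, 12.5) contributes a regular 16-gon of circumradius √(11²−5.25²) = 9.666 (area = (16/2)·9.666²·sin(360°/16) = 286.06 mm²); the cube at (8.5, 4.5) is absent (z outside [17.5, 42]); the r=7.5 cylinder at (1, 9) contributes a regular 16-gon of circumradius 7.5 (area = (16/2)·7.500²·sin(360°/16) = 172.21 mm²); Merging all regions: the regions partially overlap — summed areas 761.92 mm² minus the doubly-counted overlap 220.34 mm² gives 541.58 mm² — area = 541.58 mm². So its area = 541.58 mm². Layer 7 (z = 1.75): the r=11.5 sphere slices to a regular 16-gon of circumradius 6.098 (√(r²−h²) with h=9.75 from center) (area = (16/2)·6.098²·sin(360°/16) = 113.85 mm²); the sphere at (5, 12.5) does not reach this height (|z−center|=20.750 > r=11); the cube at (8.5, 4.5) is not intersected at this z (z outside [17.5, 42]); the cylinder at (1, 9) does not reach this height (z outside [5.5, 27.5]); Combining (union): only the r=11.5 sphere is present, so the union is just that shape — area = 113.85 mm². So its area = 113.85 mm². Layer 69 is larger (541.58 vs 113.85 mm²).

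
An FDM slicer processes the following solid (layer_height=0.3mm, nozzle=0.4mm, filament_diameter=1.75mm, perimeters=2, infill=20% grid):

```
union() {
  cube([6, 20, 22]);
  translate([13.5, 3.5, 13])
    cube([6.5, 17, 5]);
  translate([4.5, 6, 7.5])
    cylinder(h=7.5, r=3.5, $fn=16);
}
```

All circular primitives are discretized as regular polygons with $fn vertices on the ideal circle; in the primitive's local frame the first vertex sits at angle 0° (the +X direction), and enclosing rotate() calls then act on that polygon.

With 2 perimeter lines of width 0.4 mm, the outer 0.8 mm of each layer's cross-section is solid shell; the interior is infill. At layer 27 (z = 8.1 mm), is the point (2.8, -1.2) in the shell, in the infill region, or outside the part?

At z = 8.1 mm: the 6×20 cube contributes its full rectangle; the cube at (13.5, 3.5) is absent (z outside [13, 18]); the r=3.5 cylinder at (4.5, 6) contributes a regular 16-gon of circumradius 3.5; Taking the union: the regions partially overlap (shared area 28.79 mm²), so overlapping operands fuse into one piece — 1 connected region. Overall, the cross-section is a single solid region. The nearest boundary edge runs (6.00, 0.00)→(0.00, 0.00); distance from the point to it = 1.20 mm. The point is not inside any of the regions above, so it lies outside the cross-section (1.20 mm from the nearest boundary).

outside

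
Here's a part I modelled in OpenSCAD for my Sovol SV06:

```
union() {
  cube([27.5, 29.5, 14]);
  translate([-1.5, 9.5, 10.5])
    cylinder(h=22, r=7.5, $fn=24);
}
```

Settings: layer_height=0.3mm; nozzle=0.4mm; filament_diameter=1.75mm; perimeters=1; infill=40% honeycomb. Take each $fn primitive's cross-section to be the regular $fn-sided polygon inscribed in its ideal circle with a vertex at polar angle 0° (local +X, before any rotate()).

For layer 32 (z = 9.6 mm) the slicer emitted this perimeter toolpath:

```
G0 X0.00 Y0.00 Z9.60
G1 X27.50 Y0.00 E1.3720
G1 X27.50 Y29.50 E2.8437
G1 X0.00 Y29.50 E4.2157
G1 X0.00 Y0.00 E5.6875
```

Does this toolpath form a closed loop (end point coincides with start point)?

yes

Start point (G0): (0.00, 0.00). End point (last G1): the path returns to the start — closed.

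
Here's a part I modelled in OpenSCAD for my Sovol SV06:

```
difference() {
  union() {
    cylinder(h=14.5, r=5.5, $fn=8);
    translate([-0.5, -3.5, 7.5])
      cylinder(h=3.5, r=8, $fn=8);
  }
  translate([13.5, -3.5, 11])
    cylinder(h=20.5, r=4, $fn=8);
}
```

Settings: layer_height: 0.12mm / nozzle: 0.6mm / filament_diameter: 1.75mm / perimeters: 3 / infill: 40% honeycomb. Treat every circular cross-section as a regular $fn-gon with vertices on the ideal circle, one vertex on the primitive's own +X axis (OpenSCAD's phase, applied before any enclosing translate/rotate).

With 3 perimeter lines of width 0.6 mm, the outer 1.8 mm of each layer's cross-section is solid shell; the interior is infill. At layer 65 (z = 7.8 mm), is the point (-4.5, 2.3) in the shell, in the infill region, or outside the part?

shell

At z = 7.8 mm: the r=5.5 cylinder contributes a regular 8-gon of circumradius 5.5; the r=8 cylinder at (-0.5, -3.5) contributes a regular 8-gon of circumradius 8; Taking the union: the regions partially overlap (shared area 77.16 mm²), so overlapping operands fuse into one piece — 1 connected region; the cylinder at (13.5, -3.5) is not intersected at this z (z outside [11, 31.5]); Taking the first minus the rest: none of the subtracted shapes is present at this height, so the result so far is unchanged — 1 connected region. Overall, the cross-section is a single solid region. The nearest boundary edge runs (-6.16, 2.16)→(-4.29, 2.93); distance from the point to it = 0.50 mm. The point is inside the cross-section, 0.50 mm from the nearest boundary — within the 1.8 mm shell band (3 × 0.6).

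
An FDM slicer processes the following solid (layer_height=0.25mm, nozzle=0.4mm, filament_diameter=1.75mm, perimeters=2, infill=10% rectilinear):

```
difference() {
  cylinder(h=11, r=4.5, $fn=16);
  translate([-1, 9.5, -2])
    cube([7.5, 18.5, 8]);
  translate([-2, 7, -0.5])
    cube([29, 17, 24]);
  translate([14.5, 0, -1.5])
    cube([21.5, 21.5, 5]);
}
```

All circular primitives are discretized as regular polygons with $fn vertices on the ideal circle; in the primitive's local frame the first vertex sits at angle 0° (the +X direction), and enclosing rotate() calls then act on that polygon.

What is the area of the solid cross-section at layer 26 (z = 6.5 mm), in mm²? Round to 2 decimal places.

At z = 6.5 mm: the r=4.5 cylinder contributes a regular 16-gon of circumradius 4.5 (area = (16/2)·4.500²·sin(360°/16) = 61.99 mm²); the cube at (-1, 9.5) is not intersected at this z (z outside [-2, 6]); the cube at (-2, 7) (footprint 29×17) is included at this height (area 493.00 mm²); the cube at (14.5, 0) does not reach this height (z outside [-1.5, 3.5]); Taking the first minus the rest: starting from the r=4.5 cylinder (61.99 mm²), the 29×17 cube at (-2, 7) misses the remaining region (no effect) — area = 61.99 mm². Overall, the cross-section is a single solid region. Net area = 61.99 mm².

61.99 mm²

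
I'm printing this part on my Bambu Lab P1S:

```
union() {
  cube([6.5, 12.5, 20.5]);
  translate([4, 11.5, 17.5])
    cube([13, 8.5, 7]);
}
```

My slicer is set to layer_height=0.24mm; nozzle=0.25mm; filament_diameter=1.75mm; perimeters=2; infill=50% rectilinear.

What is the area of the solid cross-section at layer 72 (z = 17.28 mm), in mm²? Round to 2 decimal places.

At z = 17.28 mm: the 6.5×12.5 cube contributes its full rectangle (area 81.25 mm²); the cube at (4, 11.5) is absent (z outside [17.5, 24.5]); Merging all regions: only the 6.5×12.5 cube is present, so the union is just that shape — area = 81.25 mm². Overall, the cross-section is a single solid region. Net area = 81.25 mm².

81.25 mm²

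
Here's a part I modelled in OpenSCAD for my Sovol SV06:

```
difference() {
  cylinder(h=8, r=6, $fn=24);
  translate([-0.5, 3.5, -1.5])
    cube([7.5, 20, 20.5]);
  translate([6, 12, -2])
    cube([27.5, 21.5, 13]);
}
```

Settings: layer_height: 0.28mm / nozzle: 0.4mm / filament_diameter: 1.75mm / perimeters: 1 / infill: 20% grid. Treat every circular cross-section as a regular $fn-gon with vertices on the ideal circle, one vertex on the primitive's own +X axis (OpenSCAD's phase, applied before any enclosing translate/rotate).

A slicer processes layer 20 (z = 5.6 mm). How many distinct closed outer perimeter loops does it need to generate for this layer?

1

At z = 5.6 mm: the r=6 cylinder contributes a regular 24-gon of circumradius 6; the cube at (-0.5, 3.5) is present — its section is the full 7.5×20 rectangle; the 27.5×21.5 cube at (6, 12) contributes its full rectangle; After the difference (first − rest): starting from the r=6 cylinder, the 7.5×20 cube at (-0.5, 3.5) partially overlaps it — only the 9.57 mm² overlap (of its 150.00 mm²) is removed, clipping the outline; the 27.5×21.5 cube at (6, 12) misses the remaining region (no effect) — 1 connected region. The result has 1 disconnected region.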